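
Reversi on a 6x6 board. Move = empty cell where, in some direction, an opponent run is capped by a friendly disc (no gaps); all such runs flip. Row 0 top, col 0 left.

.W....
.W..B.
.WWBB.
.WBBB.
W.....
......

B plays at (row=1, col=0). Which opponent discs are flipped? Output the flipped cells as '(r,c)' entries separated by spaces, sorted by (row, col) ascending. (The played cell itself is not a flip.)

Dir NW: edge -> no flip
Dir N: first cell '.' (not opp) -> no flip
Dir NE: opp run (0,1), next=edge -> no flip
Dir W: edge -> no flip
Dir E: opp run (1,1), next='.' -> no flip
Dir SW: edge -> no flip
Dir S: first cell '.' (not opp) -> no flip
Dir SE: opp run (2,1) capped by B -> flip

Answer: (2,1)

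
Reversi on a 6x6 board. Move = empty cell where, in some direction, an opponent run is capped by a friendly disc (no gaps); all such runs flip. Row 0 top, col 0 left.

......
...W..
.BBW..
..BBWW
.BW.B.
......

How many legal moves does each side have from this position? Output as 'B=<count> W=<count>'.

-- B to move --
(0,2): no bracket -> illegal
(0,3): flips 2 -> legal
(0,4): flips 1 -> legal
(1,2): no bracket -> illegal
(1,4): flips 1 -> legal
(2,4): flips 2 -> legal
(2,5): no bracket -> illegal
(3,1): no bracket -> illegal
(4,3): flips 1 -> legal
(4,5): no bracket -> illegal
(5,1): flips 1 -> legal
(5,2): flips 1 -> legal
(5,3): no bracket -> illegal
B mobility = 7
-- W to move --
(1,0): no bracket -> illegal
(1,1): no bracket -> illegal
(1,2): flips 2 -> legal
(2,0): flips 2 -> legal
(2,4): flips 1 -> legal
(3,0): no bracket -> illegal
(3,1): flips 3 -> legal
(4,0): flips 1 -> legal
(4,3): flips 1 -> legal
(4,5): no bracket -> illegal
(5,0): flips 2 -> legal
(5,1): no bracket -> illegal
(5,2): no bracket -> illegal
(5,3): flips 1 -> legal
(5,4): flips 1 -> legal
(5,5): no bracket -> illegal
W mobility = 9

Answer: B=7 W=9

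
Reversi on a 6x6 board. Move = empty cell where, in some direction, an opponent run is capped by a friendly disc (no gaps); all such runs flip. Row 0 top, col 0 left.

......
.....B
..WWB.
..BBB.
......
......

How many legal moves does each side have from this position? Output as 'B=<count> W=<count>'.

-- B to move --
(1,1): flips 1 -> legal
(1,2): flips 2 -> legal
(1,3): flips 1 -> legal
(1,4): flips 1 -> legal
(2,1): flips 2 -> legal
(3,1): no bracket -> illegal
B mobility = 5
-- W to move --
(0,4): no bracket -> illegal
(0,5): no bracket -> illegal
(1,3): no bracket -> illegal
(1,4): no bracket -> illegal
(2,1): no bracket -> illegal
(2,5): flips 1 -> legal
(3,1): no bracket -> illegal
(3,5): no bracket -> illegal
(4,1): flips 1 -> legal
(4,2): flips 1 -> legal
(4,3): flips 1 -> legal
(4,4): flips 1 -> legal
(4,5): flips 1 -> legal
W mobility = 6

Answer: B=5 W=6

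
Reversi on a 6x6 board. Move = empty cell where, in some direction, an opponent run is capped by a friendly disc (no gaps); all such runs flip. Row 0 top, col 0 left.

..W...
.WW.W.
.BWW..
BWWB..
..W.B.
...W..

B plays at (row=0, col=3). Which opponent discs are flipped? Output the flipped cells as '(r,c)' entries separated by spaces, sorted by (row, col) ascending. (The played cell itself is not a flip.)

Dir NW: edge -> no flip
Dir N: edge -> no flip
Dir NE: edge -> no flip
Dir W: opp run (0,2), next='.' -> no flip
Dir E: first cell '.' (not opp) -> no flip
Dir SW: opp run (1,2) capped by B -> flip
Dir S: first cell '.' (not opp) -> no flip
Dir SE: opp run (1,4), next='.' -> no flip

Answer: (1,2)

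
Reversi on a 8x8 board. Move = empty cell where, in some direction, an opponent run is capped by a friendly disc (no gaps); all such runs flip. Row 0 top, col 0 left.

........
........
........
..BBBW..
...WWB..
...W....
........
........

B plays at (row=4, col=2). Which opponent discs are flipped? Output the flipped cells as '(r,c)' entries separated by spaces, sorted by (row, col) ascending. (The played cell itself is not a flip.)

Dir NW: first cell '.' (not opp) -> no flip
Dir N: first cell 'B' (not opp) -> no flip
Dir NE: first cell 'B' (not opp) -> no flip
Dir W: first cell '.' (not opp) -> no flip
Dir E: opp run (4,3) (4,4) capped by B -> flip
Dir SW: first cell '.' (not opp) -> no flip
Dir S: first cell '.' (not opp) -> no flip
Dir SE: opp run (5,3), next='.' -> no flip

Answer: (4,3) (4,4)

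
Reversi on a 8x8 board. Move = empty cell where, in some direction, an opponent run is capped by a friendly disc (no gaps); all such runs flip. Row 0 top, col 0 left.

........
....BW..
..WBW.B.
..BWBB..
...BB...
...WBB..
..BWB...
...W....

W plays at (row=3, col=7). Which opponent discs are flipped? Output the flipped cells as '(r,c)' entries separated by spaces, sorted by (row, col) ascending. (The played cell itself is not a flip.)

Answer: (2,6)

Derivation:
Dir NW: opp run (2,6) capped by W -> flip
Dir N: first cell '.' (not opp) -> no flip
Dir NE: edge -> no flip
Dir W: first cell '.' (not opp) -> no flip
Dir E: edge -> no flip
Dir SW: first cell '.' (not opp) -> no flip
Dir S: first cell '.' (not opp) -> no flip
Dir SE: edge -> no flip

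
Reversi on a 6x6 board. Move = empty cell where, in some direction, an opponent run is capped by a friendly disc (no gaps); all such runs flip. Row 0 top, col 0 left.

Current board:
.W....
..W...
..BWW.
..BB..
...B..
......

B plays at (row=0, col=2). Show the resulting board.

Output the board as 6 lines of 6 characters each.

Answer: .WB...
..B...
..BWW.
..BB..
...B..
......

Derivation:
Place B at (0,2); scan 8 dirs for brackets.
Dir NW: edge -> no flip
Dir N: edge -> no flip
Dir NE: edge -> no flip
Dir W: opp run (0,1), next='.' -> no flip
Dir E: first cell '.' (not opp) -> no flip
Dir SW: first cell '.' (not opp) -> no flip
Dir S: opp run (1,2) capped by B -> flip
Dir SE: first cell '.' (not opp) -> no flip
All flips: (1,2)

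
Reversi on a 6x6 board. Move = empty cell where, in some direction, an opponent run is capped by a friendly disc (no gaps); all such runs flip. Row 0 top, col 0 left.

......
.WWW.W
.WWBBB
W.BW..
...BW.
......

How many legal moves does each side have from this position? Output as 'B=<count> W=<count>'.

-- B to move --
(0,0): no bracket -> illegal
(0,1): flips 1 -> legal
(0,2): flips 3 -> legal
(0,3): flips 1 -> legal
(0,4): no bracket -> illegal
(0,5): flips 1 -> legal
(1,0): flips 1 -> legal
(1,4): no bracket -> illegal
(2,0): flips 2 -> legal
(3,1): no bracket -> illegal
(3,4): flips 1 -> legal
(3,5): no bracket -> illegal
(4,0): no bracket -> illegal
(4,1): no bracket -> illegal
(4,2): flips 1 -> legal
(4,5): flips 1 -> legal
(5,3): no bracket -> illegal
(5,4): no bracket -> illegal
(5,5): no bracket -> illegal
B mobility = 9
-- W to move --
(1,4): no bracket -> illegal
(3,1): flips 1 -> legal
(3,4): flips 1 -> legal
(3,5): flips 2 -> legal
(4,1): no bracket -> illegal
(4,2): flips 2 -> legal
(5,2): no bracket -> illegal
(5,3): flips 1 -> legal
(5,4): flips 2 -> legal
W mobility = 6

Answer: B=9 W=6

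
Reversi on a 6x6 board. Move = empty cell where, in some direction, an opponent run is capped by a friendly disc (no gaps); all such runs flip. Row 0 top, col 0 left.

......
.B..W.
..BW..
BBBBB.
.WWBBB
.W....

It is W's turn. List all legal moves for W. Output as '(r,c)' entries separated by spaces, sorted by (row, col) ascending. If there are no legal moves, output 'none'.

Answer: (1,2) (2,0) (2,1) (2,4) (5,3)

Derivation:
(0,0): no bracket -> illegal
(0,1): no bracket -> illegal
(0,2): no bracket -> illegal
(1,0): no bracket -> illegal
(1,2): flips 2 -> legal
(1,3): no bracket -> illegal
(2,0): flips 1 -> legal
(2,1): flips 2 -> legal
(2,4): flips 1 -> legal
(2,5): no bracket -> illegal
(3,5): no bracket -> illegal
(4,0): no bracket -> illegal
(5,2): no bracket -> illegal
(5,3): flips 2 -> legal
(5,4): no bracket -> illegal
(5,5): no bracket -> illegal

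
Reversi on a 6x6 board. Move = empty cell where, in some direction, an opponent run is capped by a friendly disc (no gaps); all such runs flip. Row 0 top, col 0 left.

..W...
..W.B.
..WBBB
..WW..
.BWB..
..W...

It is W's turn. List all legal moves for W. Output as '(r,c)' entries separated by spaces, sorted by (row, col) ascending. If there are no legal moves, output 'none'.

Answer: (0,5) (1,3) (1,5) (3,0) (3,4) (4,0) (4,4) (5,0) (5,3) (5,4)

Derivation:
(0,3): no bracket -> illegal
(0,4): no bracket -> illegal
(0,5): flips 2 -> legal
(1,3): flips 1 -> legal
(1,5): flips 1 -> legal
(3,0): flips 1 -> legal
(3,1): no bracket -> illegal
(3,4): flips 2 -> legal
(3,5): no bracket -> illegal
(4,0): flips 1 -> legal
(4,4): flips 1 -> legal
(5,0): flips 1 -> legal
(5,1): no bracket -> illegal
(5,3): flips 1 -> legal
(5,4): flips 1 -> legal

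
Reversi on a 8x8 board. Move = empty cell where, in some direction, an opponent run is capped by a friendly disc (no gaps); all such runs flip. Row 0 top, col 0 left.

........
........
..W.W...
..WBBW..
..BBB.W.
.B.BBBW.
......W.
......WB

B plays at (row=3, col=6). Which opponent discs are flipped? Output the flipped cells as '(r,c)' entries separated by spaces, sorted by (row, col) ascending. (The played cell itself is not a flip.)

Answer: (3,5)

Derivation:
Dir NW: first cell '.' (not opp) -> no flip
Dir N: first cell '.' (not opp) -> no flip
Dir NE: first cell '.' (not opp) -> no flip
Dir W: opp run (3,5) capped by B -> flip
Dir E: first cell '.' (not opp) -> no flip
Dir SW: first cell '.' (not opp) -> no flip
Dir S: opp run (4,6) (5,6) (6,6) (7,6), next=edge -> no flip
Dir SE: first cell '.' (not opp) -> no flip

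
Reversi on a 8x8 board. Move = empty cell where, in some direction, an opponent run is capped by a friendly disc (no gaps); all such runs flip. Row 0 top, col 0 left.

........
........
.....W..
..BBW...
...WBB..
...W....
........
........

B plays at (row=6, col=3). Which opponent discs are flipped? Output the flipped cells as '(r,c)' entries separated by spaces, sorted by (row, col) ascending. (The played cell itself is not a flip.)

Answer: (4,3) (5,3)

Derivation:
Dir NW: first cell '.' (not opp) -> no flip
Dir N: opp run (5,3) (4,3) capped by B -> flip
Dir NE: first cell '.' (not opp) -> no flip
Dir W: first cell '.' (not opp) -> no flip
Dir E: first cell '.' (not opp) -> no flip
Dir SW: first cell '.' (not opp) -> no flip
Dir S: first cell '.' (not opp) -> no flip
Dir SE: first cell '.' (not opp) -> no flip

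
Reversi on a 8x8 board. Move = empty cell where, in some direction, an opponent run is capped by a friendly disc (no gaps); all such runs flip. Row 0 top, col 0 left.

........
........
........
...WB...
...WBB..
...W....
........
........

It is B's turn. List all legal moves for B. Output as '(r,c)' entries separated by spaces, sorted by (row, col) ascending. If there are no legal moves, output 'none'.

(2,2): flips 1 -> legal
(2,3): no bracket -> illegal
(2,4): no bracket -> illegal
(3,2): flips 1 -> legal
(4,2): flips 1 -> legal
(5,2): flips 1 -> legal
(5,4): no bracket -> illegal
(6,2): flips 1 -> legal
(6,3): no bracket -> illegal
(6,4): no bracket -> illegal

Answer: (2,2) (3,2) (4,2) (5,2) (6,2)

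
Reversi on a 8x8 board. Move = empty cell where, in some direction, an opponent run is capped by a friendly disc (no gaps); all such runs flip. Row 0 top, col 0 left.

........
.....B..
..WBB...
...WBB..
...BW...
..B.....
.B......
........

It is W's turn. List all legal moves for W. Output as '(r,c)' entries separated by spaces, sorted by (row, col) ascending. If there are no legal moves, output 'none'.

Answer: (0,6) (1,3) (1,4) (2,5) (2,6) (3,6) (4,2) (5,3)

Derivation:
(0,4): no bracket -> illegal
(0,5): no bracket -> illegal
(0,6): flips 2 -> legal
(1,2): no bracket -> illegal
(1,3): flips 1 -> legal
(1,4): flips 2 -> legal
(1,6): no bracket -> illegal
(2,5): flips 2 -> legal
(2,6): flips 1 -> legal
(3,2): no bracket -> illegal
(3,6): flips 2 -> legal
(4,1): no bracket -> illegal
(4,2): flips 1 -> legal
(4,5): no bracket -> illegal
(4,6): no bracket -> illegal
(5,0): no bracket -> illegal
(5,1): no bracket -> illegal
(5,3): flips 1 -> legal
(5,4): no bracket -> illegal
(6,0): no bracket -> illegal
(6,2): no bracket -> illegal
(6,3): no bracket -> illegal
(7,0): no bracket -> illegal
(7,1): no bracket -> illegal
(7,2): no bracket -> illegal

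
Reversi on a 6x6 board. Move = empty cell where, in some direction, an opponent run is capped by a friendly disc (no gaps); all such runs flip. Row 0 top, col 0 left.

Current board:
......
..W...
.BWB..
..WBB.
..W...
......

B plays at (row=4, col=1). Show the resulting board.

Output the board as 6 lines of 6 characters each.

Place B at (4,1); scan 8 dirs for brackets.
Dir NW: first cell '.' (not opp) -> no flip
Dir N: first cell '.' (not opp) -> no flip
Dir NE: opp run (3,2) capped by B -> flip
Dir W: first cell '.' (not opp) -> no flip
Dir E: opp run (4,2), next='.' -> no flip
Dir SW: first cell '.' (not opp) -> no flip
Dir S: first cell '.' (not opp) -> no flip
Dir SE: first cell '.' (not opp) -> no flip
All flips: (3,2)

Answer: ......
..W...
.BWB..
..BBB.
.BW...
......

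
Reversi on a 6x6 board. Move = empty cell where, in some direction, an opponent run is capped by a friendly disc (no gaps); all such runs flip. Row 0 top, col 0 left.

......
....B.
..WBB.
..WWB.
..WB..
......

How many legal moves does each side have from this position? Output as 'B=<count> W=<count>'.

Answer: B=4 W=8

Derivation:
-- B to move --
(1,1): no bracket -> illegal
(1,2): no bracket -> illegal
(1,3): no bracket -> illegal
(2,1): flips 2 -> legal
(3,1): flips 2 -> legal
(4,1): flips 2 -> legal
(4,4): no bracket -> illegal
(5,1): flips 2 -> legal
(5,2): no bracket -> illegal
(5,3): no bracket -> illegal
B mobility = 4
-- W to move --
(0,3): no bracket -> illegal
(0,4): no bracket -> illegal
(0,5): flips 2 -> legal
(1,2): no bracket -> illegal
(1,3): flips 1 -> legal
(1,5): flips 1 -> legal
(2,5): flips 2 -> legal
(3,5): flips 1 -> legal
(4,4): flips 1 -> legal
(4,5): no bracket -> illegal
(5,2): no bracket -> illegal
(5,3): flips 1 -> legal
(5,4): flips 1 -> legal
W mobility = 8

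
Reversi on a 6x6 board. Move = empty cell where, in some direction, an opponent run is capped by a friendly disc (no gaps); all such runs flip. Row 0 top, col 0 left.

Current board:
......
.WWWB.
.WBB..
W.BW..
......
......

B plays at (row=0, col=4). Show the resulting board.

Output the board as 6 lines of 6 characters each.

Place B at (0,4); scan 8 dirs for brackets.
Dir NW: edge -> no flip
Dir N: edge -> no flip
Dir NE: edge -> no flip
Dir W: first cell '.' (not opp) -> no flip
Dir E: first cell '.' (not opp) -> no flip
Dir SW: opp run (1,3) capped by B -> flip
Dir S: first cell 'B' (not opp) -> no flip
Dir SE: first cell '.' (not opp) -> no flip
All flips: (1,3)

Answer: ....B.
.WWBB.
.WBB..
W.BW..
......
......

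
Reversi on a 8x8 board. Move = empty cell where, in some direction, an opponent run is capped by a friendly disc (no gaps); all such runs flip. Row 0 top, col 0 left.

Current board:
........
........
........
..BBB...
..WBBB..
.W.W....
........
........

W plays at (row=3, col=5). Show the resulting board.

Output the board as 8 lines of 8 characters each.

Place W at (3,5); scan 8 dirs for brackets.
Dir NW: first cell '.' (not opp) -> no flip
Dir N: first cell '.' (not opp) -> no flip
Dir NE: first cell '.' (not opp) -> no flip
Dir W: opp run (3,4) (3,3) (3,2), next='.' -> no flip
Dir E: first cell '.' (not opp) -> no flip
Dir SW: opp run (4,4) capped by W -> flip
Dir S: opp run (4,5), next='.' -> no flip
Dir SE: first cell '.' (not opp) -> no flip
All flips: (4,4)

Answer: ........
........
........
..BBBW..
..WBWB..
.W.W....
........
........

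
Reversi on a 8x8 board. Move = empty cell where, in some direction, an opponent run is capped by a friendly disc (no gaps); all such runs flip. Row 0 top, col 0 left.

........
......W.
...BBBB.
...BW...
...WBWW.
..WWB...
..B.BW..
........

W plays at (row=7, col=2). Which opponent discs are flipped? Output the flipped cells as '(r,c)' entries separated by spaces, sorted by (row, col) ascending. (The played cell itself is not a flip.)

Answer: (6,2)

Derivation:
Dir NW: first cell '.' (not opp) -> no flip
Dir N: opp run (6,2) capped by W -> flip
Dir NE: first cell '.' (not opp) -> no flip
Dir W: first cell '.' (not opp) -> no flip
Dir E: first cell '.' (not opp) -> no flip
Dir SW: edge -> no flip
Dir S: edge -> no flip
Dir SE: edge -> no flip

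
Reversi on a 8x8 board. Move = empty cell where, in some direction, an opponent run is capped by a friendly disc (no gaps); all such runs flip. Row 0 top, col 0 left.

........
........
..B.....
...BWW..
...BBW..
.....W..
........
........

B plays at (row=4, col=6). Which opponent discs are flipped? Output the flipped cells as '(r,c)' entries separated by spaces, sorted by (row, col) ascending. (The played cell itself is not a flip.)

Dir NW: opp run (3,5), next='.' -> no flip
Dir N: first cell '.' (not opp) -> no flip
Dir NE: first cell '.' (not opp) -> no flip
Dir W: opp run (4,5) capped by B -> flip
Dir E: first cell '.' (not opp) -> no flip
Dir SW: opp run (5,5), next='.' -> no flip
Dir S: first cell '.' (not opp) -> no flip
Dir SE: first cell '.' (not opp) -> no flip

Answer: (4,5)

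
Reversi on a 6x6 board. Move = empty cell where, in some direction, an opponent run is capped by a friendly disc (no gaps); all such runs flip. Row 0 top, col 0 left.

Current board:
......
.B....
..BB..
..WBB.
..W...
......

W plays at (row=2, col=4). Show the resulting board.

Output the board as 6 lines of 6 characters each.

Place W at (2,4); scan 8 dirs for brackets.
Dir NW: first cell '.' (not opp) -> no flip
Dir N: first cell '.' (not opp) -> no flip
Dir NE: first cell '.' (not opp) -> no flip
Dir W: opp run (2,3) (2,2), next='.' -> no flip
Dir E: first cell '.' (not opp) -> no flip
Dir SW: opp run (3,3) capped by W -> flip
Dir S: opp run (3,4), next='.' -> no flip
Dir SE: first cell '.' (not opp) -> no flip
All flips: (3,3)

Answer: ......
.B....
..BBW.
..WWB.
..W...
......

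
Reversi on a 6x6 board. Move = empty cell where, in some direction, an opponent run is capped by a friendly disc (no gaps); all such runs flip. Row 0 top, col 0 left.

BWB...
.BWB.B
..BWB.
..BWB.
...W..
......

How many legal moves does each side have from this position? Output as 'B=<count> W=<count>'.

-- B to move --
(0,3): no bracket -> illegal
(1,0): no bracket -> illegal
(1,4): flips 1 -> legal
(2,1): no bracket -> illegal
(4,2): flips 1 -> legal
(4,4): flips 1 -> legal
(5,2): flips 1 -> legal
(5,3): flips 3 -> legal
(5,4): flips 1 -> legal
B mobility = 6
-- W to move --
(0,3): flips 2 -> legal
(0,4): no bracket -> illegal
(0,5): no bracket -> illegal
(1,0): flips 1 -> legal
(1,4): flips 1 -> legal
(2,0): no bracket -> illegal
(2,1): flips 3 -> legal
(2,5): flips 2 -> legal
(3,1): flips 1 -> legal
(3,5): flips 1 -> legal
(4,1): flips 1 -> legal
(4,2): flips 2 -> legal
(4,4): no bracket -> illegal
(4,5): flips 1 -> legal
W mobility = 10

Answer: B=6 W=10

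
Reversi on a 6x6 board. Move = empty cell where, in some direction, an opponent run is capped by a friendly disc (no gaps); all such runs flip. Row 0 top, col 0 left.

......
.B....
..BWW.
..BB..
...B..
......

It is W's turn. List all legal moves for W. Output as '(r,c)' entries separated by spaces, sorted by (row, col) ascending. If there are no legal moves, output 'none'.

Answer: (2,1) (4,1) (4,2) (5,3)

Derivation:
(0,0): no bracket -> illegal
(0,1): no bracket -> illegal
(0,2): no bracket -> illegal
(1,0): no bracket -> illegal
(1,2): no bracket -> illegal
(1,3): no bracket -> illegal
(2,0): no bracket -> illegal
(2,1): flips 1 -> legal
(3,1): no bracket -> illegal
(3,4): no bracket -> illegal
(4,1): flips 1 -> legal
(4,2): flips 1 -> legal
(4,4): no bracket -> illegal
(5,2): no bracket -> illegal
(5,3): flips 2 -> legal
(5,4): no bracket -> illegal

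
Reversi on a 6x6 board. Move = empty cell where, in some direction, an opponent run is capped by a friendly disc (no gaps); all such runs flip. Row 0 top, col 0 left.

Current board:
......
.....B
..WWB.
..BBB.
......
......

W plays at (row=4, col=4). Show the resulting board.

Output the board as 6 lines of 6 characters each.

Answer: ......
.....B
..WWB.
..BWB.
....W.
......

Derivation:
Place W at (4,4); scan 8 dirs for brackets.
Dir NW: opp run (3,3) capped by W -> flip
Dir N: opp run (3,4) (2,4), next='.' -> no flip
Dir NE: first cell '.' (not opp) -> no flip
Dir W: first cell '.' (not opp) -> no flip
Dir E: first cell '.' (not opp) -> no flip
Dir SW: first cell '.' (not opp) -> no flip
Dir S: first cell '.' (not opp) -> no flip
Dir SE: first cell '.' (not opp) -> no flip
All flips: (3,3)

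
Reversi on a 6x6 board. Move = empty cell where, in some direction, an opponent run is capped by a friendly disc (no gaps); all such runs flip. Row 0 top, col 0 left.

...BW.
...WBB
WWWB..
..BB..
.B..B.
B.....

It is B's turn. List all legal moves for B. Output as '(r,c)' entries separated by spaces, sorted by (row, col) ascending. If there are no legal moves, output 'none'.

Answer: (0,5) (1,0) (1,1) (1,2)

Derivation:
(0,2): no bracket -> illegal
(0,5): flips 1 -> legal
(1,0): flips 1 -> legal
(1,1): flips 1 -> legal
(1,2): flips 2 -> legal
(2,4): no bracket -> illegal
(3,0): no bracket -> illegal
(3,1): no bracket -> illegal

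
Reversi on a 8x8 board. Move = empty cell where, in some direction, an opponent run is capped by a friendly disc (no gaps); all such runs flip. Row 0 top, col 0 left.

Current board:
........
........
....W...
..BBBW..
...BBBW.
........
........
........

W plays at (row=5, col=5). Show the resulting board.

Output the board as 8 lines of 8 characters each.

Place W at (5,5); scan 8 dirs for brackets.
Dir NW: opp run (4,4) (3,3), next='.' -> no flip
Dir N: opp run (4,5) capped by W -> flip
Dir NE: first cell 'W' (not opp) -> no flip
Dir W: first cell '.' (not opp) -> no flip
Dir E: first cell '.' (not opp) -> no flip
Dir SW: first cell '.' (not opp) -> no flip
Dir S: first cell '.' (not opp) -> no flip
Dir SE: first cell '.' (not opp) -> no flip
All flips: (4,5)

Answer: ........
........
....W...
..BBBW..
...BBWW.
.....W..
........
........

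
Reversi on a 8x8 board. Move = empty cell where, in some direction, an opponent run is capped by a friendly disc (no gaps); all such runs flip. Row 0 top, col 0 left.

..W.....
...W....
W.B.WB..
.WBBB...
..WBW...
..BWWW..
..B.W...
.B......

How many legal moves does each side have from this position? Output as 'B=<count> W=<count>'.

Answer: B=15 W=8

Derivation:
-- B to move --
(0,1): no bracket -> illegal
(0,3): no bracket -> illegal
(0,4): flips 1 -> legal
(1,0): no bracket -> illegal
(1,1): no bracket -> illegal
(1,2): no bracket -> illegal
(1,4): flips 1 -> legal
(1,5): flips 1 -> legal
(2,1): no bracket -> illegal
(2,3): flips 1 -> legal
(3,0): flips 1 -> legal
(3,5): flips 2 -> legal
(4,0): flips 1 -> legal
(4,1): flips 1 -> legal
(4,5): flips 1 -> legal
(4,6): no bracket -> illegal
(5,1): flips 1 -> legal
(5,6): flips 3 -> legal
(6,3): flips 1 -> legal
(6,5): flips 1 -> legal
(6,6): flips 2 -> legal
(7,3): no bracket -> illegal
(7,4): flips 3 -> legal
(7,5): no bracket -> illegal
B mobility = 15
-- W to move --
(1,1): flips 2 -> legal
(1,2): flips 2 -> legal
(1,4): no bracket -> illegal
(1,5): no bracket -> illegal
(1,6): no bracket -> illegal
(2,1): flips 2 -> legal
(2,3): flips 2 -> legal
(2,6): flips 1 -> legal
(3,5): flips 3 -> legal
(3,6): no bracket -> illegal
(4,1): no bracket -> illegal
(4,5): no bracket -> illegal
(5,1): flips 1 -> legal
(6,0): no bracket -> illegal
(6,1): no bracket -> illegal
(6,3): no bracket -> illegal
(7,0): no bracket -> illegal
(7,2): flips 2 -> legal
(7,3): no bracket -> illegal
W mobility = 8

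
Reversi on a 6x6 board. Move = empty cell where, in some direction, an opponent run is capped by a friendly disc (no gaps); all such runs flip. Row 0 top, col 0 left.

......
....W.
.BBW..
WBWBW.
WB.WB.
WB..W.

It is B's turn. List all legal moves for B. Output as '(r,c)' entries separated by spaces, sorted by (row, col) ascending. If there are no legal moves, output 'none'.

(0,3): no bracket -> illegal
(0,4): no bracket -> illegal
(0,5): flips 3 -> legal
(1,2): no bracket -> illegal
(1,3): flips 1 -> legal
(1,5): no bracket -> illegal
(2,0): no bracket -> illegal
(2,4): flips 2 -> legal
(2,5): no bracket -> illegal
(3,5): flips 1 -> legal
(4,2): flips 2 -> legal
(4,5): no bracket -> illegal
(5,2): no bracket -> illegal
(5,3): flips 1 -> legal
(5,5): no bracket -> illegal

Answer: (0,5) (1,3) (2,4) (3,5) (4,2) (5,3)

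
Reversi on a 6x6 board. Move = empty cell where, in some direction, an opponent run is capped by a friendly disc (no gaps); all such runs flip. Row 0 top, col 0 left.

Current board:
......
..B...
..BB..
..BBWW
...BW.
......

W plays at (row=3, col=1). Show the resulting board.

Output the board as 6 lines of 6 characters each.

Answer: ......
..B...
..BB..
.WWWWW
...BW.
......

Derivation:
Place W at (3,1); scan 8 dirs for brackets.
Dir NW: first cell '.' (not opp) -> no flip
Dir N: first cell '.' (not opp) -> no flip
Dir NE: opp run (2,2), next='.' -> no flip
Dir W: first cell '.' (not opp) -> no flip
Dir E: opp run (3,2) (3,3) capped by W -> flip
Dir SW: first cell '.' (not opp) -> no flip
Dir S: first cell '.' (not opp) -> no flip
Dir SE: first cell '.' (not opp) -> no flip
All flips: (3,2) (3,3)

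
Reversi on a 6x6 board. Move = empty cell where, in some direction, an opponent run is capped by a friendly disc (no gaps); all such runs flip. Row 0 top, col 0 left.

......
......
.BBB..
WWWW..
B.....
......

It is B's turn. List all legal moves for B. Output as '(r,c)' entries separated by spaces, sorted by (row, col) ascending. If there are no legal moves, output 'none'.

Answer: (2,0) (4,1) (4,2) (4,3) (4,4)

Derivation:
(2,0): flips 1 -> legal
(2,4): no bracket -> illegal
(3,4): no bracket -> illegal
(4,1): flips 2 -> legal
(4,2): flips 1 -> legal
(4,3): flips 2 -> legal
(4,4): flips 1 -> legal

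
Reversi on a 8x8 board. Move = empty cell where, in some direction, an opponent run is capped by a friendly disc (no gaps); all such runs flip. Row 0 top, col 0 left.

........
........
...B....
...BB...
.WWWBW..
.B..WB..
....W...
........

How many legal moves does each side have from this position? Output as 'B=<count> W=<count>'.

Answer: B=9 W=9

Derivation:
-- B to move --
(3,0): no bracket -> illegal
(3,1): flips 1 -> legal
(3,2): no bracket -> illegal
(3,5): flips 1 -> legal
(3,6): no bracket -> illegal
(4,0): flips 3 -> legal
(4,6): flips 1 -> legal
(5,0): no bracket -> illegal
(5,2): flips 1 -> legal
(5,3): flips 2 -> legal
(5,6): flips 1 -> legal
(6,3): no bracket -> illegal
(6,5): no bracket -> illegal
(7,3): flips 1 -> legal
(7,4): flips 2 -> legal
(7,5): no bracket -> illegal
B mobility = 9
-- W to move --
(1,2): flips 2 -> legal
(1,3): flips 2 -> legal
(1,4): no bracket -> illegal
(2,2): no bracket -> illegal
(2,4): flips 3 -> legal
(2,5): flips 1 -> legal
(3,2): no bracket -> illegal
(3,5): no bracket -> illegal
(4,0): no bracket -> illegal
(4,6): flips 1 -> legal
(5,0): no bracket -> illegal
(5,2): no bracket -> illegal
(5,3): no bracket -> illegal
(5,6): flips 1 -> legal
(6,0): flips 1 -> legal
(6,1): flips 1 -> legal
(6,2): no bracket -> illegal
(6,5): flips 1 -> legal
(6,6): no bracket -> illegal
W mobility = 9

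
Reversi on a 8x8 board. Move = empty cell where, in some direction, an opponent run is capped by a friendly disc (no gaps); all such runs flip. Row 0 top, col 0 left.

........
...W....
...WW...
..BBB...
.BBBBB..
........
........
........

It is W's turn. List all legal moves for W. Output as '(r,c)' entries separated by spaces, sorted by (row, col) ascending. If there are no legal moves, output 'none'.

(2,1): no bracket -> illegal
(2,2): no bracket -> illegal
(2,5): no bracket -> illegal
(3,0): no bracket -> illegal
(3,1): no bracket -> illegal
(3,5): no bracket -> illegal
(3,6): no bracket -> illegal
(4,0): no bracket -> illegal
(4,6): no bracket -> illegal
(5,0): flips 2 -> legal
(5,1): flips 2 -> legal
(5,2): no bracket -> illegal
(5,3): flips 2 -> legal
(5,4): flips 2 -> legal
(5,5): no bracket -> illegal
(5,6): flips 2 -> legal

Answer: (5,0) (5,1) (5,3) (5,4) (5,6)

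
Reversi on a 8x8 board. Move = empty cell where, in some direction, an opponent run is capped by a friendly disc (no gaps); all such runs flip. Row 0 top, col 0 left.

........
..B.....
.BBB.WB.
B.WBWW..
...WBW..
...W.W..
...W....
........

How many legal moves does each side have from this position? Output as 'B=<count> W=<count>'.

-- B to move --
(1,4): no bracket -> illegal
(1,5): no bracket -> illegal
(1,6): no bracket -> illegal
(2,4): flips 2 -> legal
(3,1): flips 1 -> legal
(3,6): flips 2 -> legal
(4,1): flips 1 -> legal
(4,2): flips 2 -> legal
(4,6): flips 1 -> legal
(5,2): no bracket -> illegal
(5,4): flips 2 -> legal
(5,6): flips 2 -> legal
(6,2): flips 1 -> legal
(6,4): no bracket -> illegal
(6,5): no bracket -> illegal
(6,6): flips 1 -> legal
(7,2): no bracket -> illegal
(7,3): flips 3 -> legal
(7,4): no bracket -> illegal
B mobility = 11
-- W to move --
(0,1): flips 2 -> legal
(0,2): flips 2 -> legal
(0,3): no bracket -> illegal
(1,0): flips 1 -> legal
(1,1): flips 3 -> legal
(1,3): flips 2 -> legal
(1,4): flips 1 -> legal
(1,5): no bracket -> illegal
(1,6): no bracket -> illegal
(1,7): flips 1 -> legal
(2,0): no bracket -> illegal
(2,4): no bracket -> illegal
(2,7): flips 1 -> legal
(3,1): no bracket -> illegal
(3,6): no bracket -> illegal
(3,7): no bracket -> illegal
(4,0): no bracket -> illegal
(4,1): no bracket -> illegal
(4,2): no bracket -> illegal
(5,4): flips 1 -> legal
W mobility = 9

Answer: B=11 W=9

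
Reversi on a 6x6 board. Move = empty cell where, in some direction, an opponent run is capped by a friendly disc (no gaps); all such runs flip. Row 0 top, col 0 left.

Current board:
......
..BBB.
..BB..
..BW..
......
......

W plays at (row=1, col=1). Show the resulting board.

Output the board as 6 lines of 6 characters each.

Place W at (1,1); scan 8 dirs for brackets.
Dir NW: first cell '.' (not opp) -> no flip
Dir N: first cell '.' (not opp) -> no flip
Dir NE: first cell '.' (not opp) -> no flip
Dir W: first cell '.' (not opp) -> no flip
Dir E: opp run (1,2) (1,3) (1,4), next='.' -> no flip
Dir SW: first cell '.' (not opp) -> no flip
Dir S: first cell '.' (not opp) -> no flip
Dir SE: opp run (2,2) capped by W -> flip
All flips: (2,2)

Answer: ......
.WBBB.
..WB..
..BW..
......
......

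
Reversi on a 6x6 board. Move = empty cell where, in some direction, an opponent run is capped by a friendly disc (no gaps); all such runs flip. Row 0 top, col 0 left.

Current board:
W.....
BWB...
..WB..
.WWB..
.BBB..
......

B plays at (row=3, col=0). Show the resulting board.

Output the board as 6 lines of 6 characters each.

Place B at (3,0); scan 8 dirs for brackets.
Dir NW: edge -> no flip
Dir N: first cell '.' (not opp) -> no flip
Dir NE: first cell '.' (not opp) -> no flip
Dir W: edge -> no flip
Dir E: opp run (3,1) (3,2) capped by B -> flip
Dir SW: edge -> no flip
Dir S: first cell '.' (not opp) -> no flip
Dir SE: first cell 'B' (not opp) -> no flip
All flips: (3,1) (3,2)

Answer: W.....
BWB...
..WB..
BBBB..
.BBB..
......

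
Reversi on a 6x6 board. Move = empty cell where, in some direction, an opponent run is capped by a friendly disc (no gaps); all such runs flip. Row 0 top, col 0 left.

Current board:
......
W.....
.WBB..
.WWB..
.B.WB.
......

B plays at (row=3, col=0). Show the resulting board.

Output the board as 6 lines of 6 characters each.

Answer: ......
W.....
.WBB..
BBBB..
.B.WB.
......

Derivation:
Place B at (3,0); scan 8 dirs for brackets.
Dir NW: edge -> no flip
Dir N: first cell '.' (not opp) -> no flip
Dir NE: opp run (2,1), next='.' -> no flip
Dir W: edge -> no flip
Dir E: opp run (3,1) (3,2) capped by B -> flip
Dir SW: edge -> no flip
Dir S: first cell '.' (not opp) -> no flip
Dir SE: first cell 'B' (not opp) -> no flip
All flips: (3,1) (3,2)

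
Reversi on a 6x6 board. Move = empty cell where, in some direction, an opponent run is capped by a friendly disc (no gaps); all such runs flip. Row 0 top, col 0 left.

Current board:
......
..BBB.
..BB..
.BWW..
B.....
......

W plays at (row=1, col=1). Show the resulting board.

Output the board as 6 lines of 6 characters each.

Place W at (1,1); scan 8 dirs for brackets.
Dir NW: first cell '.' (not opp) -> no flip
Dir N: first cell '.' (not opp) -> no flip
Dir NE: first cell '.' (not opp) -> no flip
Dir W: first cell '.' (not opp) -> no flip
Dir E: opp run (1,2) (1,3) (1,4), next='.' -> no flip
Dir SW: first cell '.' (not opp) -> no flip
Dir S: first cell '.' (not opp) -> no flip
Dir SE: opp run (2,2) capped by W -> flip
All flips: (2,2)

Answer: ......
.WBBB.
..WB..
.BWW..
B.....
......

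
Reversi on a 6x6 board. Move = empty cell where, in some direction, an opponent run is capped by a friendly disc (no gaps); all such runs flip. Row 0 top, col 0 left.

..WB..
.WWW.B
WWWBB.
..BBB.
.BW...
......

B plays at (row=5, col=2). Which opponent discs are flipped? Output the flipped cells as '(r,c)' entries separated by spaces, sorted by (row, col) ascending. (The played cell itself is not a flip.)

Answer: (4,2)

Derivation:
Dir NW: first cell 'B' (not opp) -> no flip
Dir N: opp run (4,2) capped by B -> flip
Dir NE: first cell '.' (not opp) -> no flip
Dir W: first cell '.' (not opp) -> no flip
Dir E: first cell '.' (not opp) -> no flip
Dir SW: edge -> no flip
Dir S: edge -> no flip
Dir SE: edge -> no flip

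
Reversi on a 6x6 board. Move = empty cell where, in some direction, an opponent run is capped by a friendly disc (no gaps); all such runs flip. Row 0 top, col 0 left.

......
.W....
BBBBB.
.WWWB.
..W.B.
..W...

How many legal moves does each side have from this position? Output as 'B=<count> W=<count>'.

-- B to move --
(0,0): flips 1 -> legal
(0,1): flips 1 -> legal
(0,2): flips 1 -> legal
(1,0): no bracket -> illegal
(1,2): no bracket -> illegal
(3,0): flips 3 -> legal
(4,0): flips 1 -> legal
(4,1): flips 2 -> legal
(4,3): flips 2 -> legal
(5,1): flips 2 -> legal
(5,3): flips 2 -> legal
B mobility = 9
-- W to move --
(1,0): flips 1 -> legal
(1,2): flips 1 -> legal
(1,3): flips 2 -> legal
(1,4): flips 1 -> legal
(1,5): flips 1 -> legal
(2,5): no bracket -> illegal
(3,0): no bracket -> illegal
(3,5): flips 1 -> legal
(4,3): no bracket -> illegal
(4,5): no bracket -> illegal
(5,3): no bracket -> illegal
(5,4): no bracket -> illegal
(5,5): flips 1 -> legal
W mobility = 7

Answer: B=9 W=7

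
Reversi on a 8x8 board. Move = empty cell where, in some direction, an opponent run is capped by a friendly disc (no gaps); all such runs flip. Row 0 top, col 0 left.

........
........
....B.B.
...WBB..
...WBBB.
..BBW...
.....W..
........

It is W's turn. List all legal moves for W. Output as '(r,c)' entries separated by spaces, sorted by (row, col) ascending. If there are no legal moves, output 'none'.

Answer: (1,4) (1,5) (2,5) (3,6) (4,7) (5,1) (5,5) (6,1) (6,3)

Derivation:
(1,3): no bracket -> illegal
(1,4): flips 3 -> legal
(1,5): flips 1 -> legal
(1,6): no bracket -> illegal
(1,7): no bracket -> illegal
(2,3): no bracket -> illegal
(2,5): flips 1 -> legal
(2,7): no bracket -> illegal
(3,6): flips 3 -> legal
(3,7): no bracket -> illegal
(4,1): no bracket -> illegal
(4,2): no bracket -> illegal
(4,7): flips 3 -> legal
(5,1): flips 2 -> legal
(5,5): flips 1 -> legal
(5,6): no bracket -> illegal
(5,7): no bracket -> illegal
(6,1): flips 1 -> legal
(6,2): no bracket -> illegal
(6,3): flips 1 -> legal
(6,4): no bracket -> illegal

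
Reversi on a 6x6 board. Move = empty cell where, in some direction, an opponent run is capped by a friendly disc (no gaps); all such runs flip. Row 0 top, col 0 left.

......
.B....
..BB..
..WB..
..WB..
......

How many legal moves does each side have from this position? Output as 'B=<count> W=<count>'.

-- B to move --
(2,1): flips 1 -> legal
(3,1): flips 1 -> legal
(4,1): flips 2 -> legal
(5,1): flips 1 -> legal
(5,2): flips 2 -> legal
(5,3): no bracket -> illegal
B mobility = 5
-- W to move --
(0,0): no bracket -> illegal
(0,1): no bracket -> illegal
(0,2): no bracket -> illegal
(1,0): no bracket -> illegal
(1,2): flips 1 -> legal
(1,3): no bracket -> illegal
(1,4): flips 1 -> legal
(2,0): no bracket -> illegal
(2,1): no bracket -> illegal
(2,4): flips 1 -> legal
(3,1): no bracket -> illegal
(3,4): flips 1 -> legal
(4,4): flips 1 -> legal
(5,2): no bracket -> illegal
(5,3): no bracket -> illegal
(5,4): flips 1 -> legal
W mobility = 6

Answer: B=5 W=6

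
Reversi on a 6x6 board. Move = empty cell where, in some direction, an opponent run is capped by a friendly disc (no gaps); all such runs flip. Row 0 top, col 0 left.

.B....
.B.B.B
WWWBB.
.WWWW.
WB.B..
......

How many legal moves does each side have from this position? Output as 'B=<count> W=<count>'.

Answer: B=5 W=13

Derivation:
-- B to move --
(1,0): flips 2 -> legal
(1,2): no bracket -> illegal
(2,5): flips 1 -> legal
(3,0): no bracket -> illegal
(3,5): no bracket -> illegal
(4,2): flips 1 -> legal
(4,4): flips 3 -> legal
(4,5): flips 1 -> legal
(5,0): no bracket -> illegal
(5,1): no bracket -> illegal
B mobility = 5
-- W to move --
(0,0): flips 1 -> legal
(0,2): flips 1 -> legal
(0,3): flips 2 -> legal
(0,4): flips 1 -> legal
(0,5): no bracket -> illegal
(1,0): no bracket -> illegal
(1,2): flips 1 -> legal
(1,4): flips 2 -> legal
(2,5): flips 2 -> legal
(3,0): no bracket -> illegal
(3,5): no bracket -> illegal
(4,2): flips 1 -> legal
(4,4): no bracket -> illegal
(5,0): flips 1 -> legal
(5,1): flips 1 -> legal
(5,2): flips 1 -> legal
(5,3): flips 1 -> legal
(5,4): flips 1 -> legal
W mobility = 13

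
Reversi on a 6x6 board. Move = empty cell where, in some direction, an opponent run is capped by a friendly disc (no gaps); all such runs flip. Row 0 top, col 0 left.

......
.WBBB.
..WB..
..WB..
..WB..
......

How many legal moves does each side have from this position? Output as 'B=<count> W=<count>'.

Answer: B=7 W=8

Derivation:
-- B to move --
(0,0): flips 2 -> legal
(0,1): no bracket -> illegal
(0,2): no bracket -> illegal
(1,0): flips 1 -> legal
(2,0): no bracket -> illegal
(2,1): flips 2 -> legal
(3,1): flips 2 -> legal
(4,1): flips 2 -> legal
(5,1): flips 1 -> legal
(5,2): flips 3 -> legal
(5,3): no bracket -> illegal
B mobility = 7
-- W to move --
(0,1): no bracket -> illegal
(0,2): flips 1 -> legal
(0,3): no bracket -> illegal
(0,4): flips 1 -> legal
(0,5): flips 2 -> legal
(1,5): flips 3 -> legal
(2,1): no bracket -> illegal
(2,4): flips 2 -> legal
(2,5): no bracket -> illegal
(3,4): flips 1 -> legal
(4,4): flips 2 -> legal
(5,2): no bracket -> illegal
(5,3): no bracket -> illegal
(5,4): flips 1 -> legal
W mobility = 8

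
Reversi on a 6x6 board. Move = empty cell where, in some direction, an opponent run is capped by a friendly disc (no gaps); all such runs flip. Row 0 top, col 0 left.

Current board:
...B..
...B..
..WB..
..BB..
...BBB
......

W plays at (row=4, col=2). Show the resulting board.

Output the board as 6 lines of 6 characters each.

Answer: ...B..
...B..
..WB..
..WB..
..WBBB
......

Derivation:
Place W at (4,2); scan 8 dirs for brackets.
Dir NW: first cell '.' (not opp) -> no flip
Dir N: opp run (3,2) capped by W -> flip
Dir NE: opp run (3,3), next='.' -> no flip
Dir W: first cell '.' (not opp) -> no flip
Dir E: opp run (4,3) (4,4) (4,5), next=edge -> no flip
Dir SW: first cell '.' (not opp) -> no flip
Dir S: first cell '.' (not opp) -> no flip
Dir SE: first cell '.' (not opp) -> no flip
All flips: (3,2)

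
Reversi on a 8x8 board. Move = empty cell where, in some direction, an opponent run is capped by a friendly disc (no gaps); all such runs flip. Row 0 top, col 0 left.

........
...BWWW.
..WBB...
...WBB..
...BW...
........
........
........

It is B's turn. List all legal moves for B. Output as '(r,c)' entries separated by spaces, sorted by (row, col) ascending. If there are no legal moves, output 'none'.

Answer: (0,4) (0,5) (0,6) (1,7) (2,1) (3,1) (3,2) (4,2) (4,5) (5,3) (5,4)

Derivation:
(0,3): no bracket -> illegal
(0,4): flips 1 -> legal
(0,5): flips 1 -> legal
(0,6): flips 1 -> legal
(0,7): no bracket -> illegal
(1,1): no bracket -> illegal
(1,2): no bracket -> illegal
(1,7): flips 3 -> legal
(2,1): flips 1 -> legal
(2,5): no bracket -> illegal
(2,6): no bracket -> illegal
(2,7): no bracket -> illegal
(3,1): flips 1 -> legal
(3,2): flips 1 -> legal
(4,2): flips 1 -> legal
(4,5): flips 1 -> legal
(5,3): flips 1 -> legal
(5,4): flips 1 -> legal
(5,5): no bracket -> illegal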